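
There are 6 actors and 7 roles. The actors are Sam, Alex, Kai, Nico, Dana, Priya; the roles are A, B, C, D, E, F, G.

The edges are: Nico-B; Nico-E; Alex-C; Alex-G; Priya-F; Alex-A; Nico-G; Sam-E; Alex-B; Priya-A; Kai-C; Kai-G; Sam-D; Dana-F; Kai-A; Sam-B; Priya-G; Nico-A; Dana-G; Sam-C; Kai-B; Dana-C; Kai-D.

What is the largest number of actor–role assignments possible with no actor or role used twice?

6

A valid assignment of size 6: Sam→D, Alex→B, Kai→G, Nico→E, Dana→C, Priya→F.
This saturates every actor, so 6 is the maximum.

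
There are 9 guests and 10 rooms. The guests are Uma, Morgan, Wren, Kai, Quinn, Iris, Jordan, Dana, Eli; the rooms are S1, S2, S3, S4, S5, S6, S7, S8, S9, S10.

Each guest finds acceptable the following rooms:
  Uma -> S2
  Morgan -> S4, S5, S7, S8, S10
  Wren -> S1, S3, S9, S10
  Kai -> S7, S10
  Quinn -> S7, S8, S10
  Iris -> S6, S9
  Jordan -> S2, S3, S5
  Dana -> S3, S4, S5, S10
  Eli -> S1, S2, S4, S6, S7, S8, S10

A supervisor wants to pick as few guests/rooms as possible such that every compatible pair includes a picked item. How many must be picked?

The 9 edges Uma–S2, Morgan–S4, Wren–S9, Kai–S10, Quinn–S8, Iris–S6, Jordan–S5, Dana–S3, Eli–S7 form a matching, so any vertex cover needs at least 9 vertices (one per matched edge).
Conversely {Uma, Morgan, Wren, Kai, Quinn, Iris, Jordan, Dana, Eli} meets every edge and has exactly 9 vertices, so 9 is optimal.

9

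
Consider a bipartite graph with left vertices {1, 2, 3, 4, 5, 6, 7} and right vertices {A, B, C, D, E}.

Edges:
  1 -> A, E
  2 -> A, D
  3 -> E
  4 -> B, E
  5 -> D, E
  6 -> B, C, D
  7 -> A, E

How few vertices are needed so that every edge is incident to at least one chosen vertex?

A maximum matching has 5 edges (e.g. 1–A, 2–D, 3–E, 4–B, 6–C).
By König's theorem the minimum vertex cover has the same size. One such cover is {4, 6, A, D, E}.

5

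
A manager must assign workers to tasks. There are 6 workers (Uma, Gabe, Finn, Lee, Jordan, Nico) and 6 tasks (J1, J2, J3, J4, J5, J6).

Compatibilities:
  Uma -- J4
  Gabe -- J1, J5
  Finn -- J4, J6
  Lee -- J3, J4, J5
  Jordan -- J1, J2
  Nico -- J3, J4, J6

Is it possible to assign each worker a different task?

For example, pair Uma–J4, Gabe–J1, Finn–J6, Lee–J5, Jordan–J2, Nico–J3.
Every worker is matched, so this is a perfect matching.

Yes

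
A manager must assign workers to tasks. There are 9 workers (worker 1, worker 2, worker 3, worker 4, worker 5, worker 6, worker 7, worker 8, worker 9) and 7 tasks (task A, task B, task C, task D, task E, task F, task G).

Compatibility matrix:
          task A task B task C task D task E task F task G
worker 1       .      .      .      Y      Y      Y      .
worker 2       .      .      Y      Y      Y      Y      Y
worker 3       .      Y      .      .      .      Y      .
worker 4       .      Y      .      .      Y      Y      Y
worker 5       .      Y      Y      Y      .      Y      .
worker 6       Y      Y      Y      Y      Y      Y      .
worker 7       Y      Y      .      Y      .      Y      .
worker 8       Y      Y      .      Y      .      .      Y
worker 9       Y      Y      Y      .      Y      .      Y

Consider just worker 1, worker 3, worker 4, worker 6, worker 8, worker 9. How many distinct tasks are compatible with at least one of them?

The union of neighbours of {worker 1, worker 3, worker 4, worker 6, worker 8, worker 9} is {task A, task B, task C, task D, task E, task F, task G}, which has 7 elements.
Since |N(S)| = 7 ≥ |S| = 6, Hall's condition holds for this subset.

7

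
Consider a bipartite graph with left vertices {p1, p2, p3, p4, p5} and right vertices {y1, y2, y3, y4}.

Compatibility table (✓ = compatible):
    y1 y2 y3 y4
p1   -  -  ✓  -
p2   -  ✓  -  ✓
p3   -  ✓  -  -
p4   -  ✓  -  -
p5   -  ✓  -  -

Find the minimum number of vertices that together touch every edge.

3

The 3 edges p1–y3, p2–y4, p3–y2 form a matching, so any vertex cover needs at least 3 vertices (one per matched edge).
Conversely {p1, p2, y2} meets every edge and has exactly 3 vertices, so 3 is optimal.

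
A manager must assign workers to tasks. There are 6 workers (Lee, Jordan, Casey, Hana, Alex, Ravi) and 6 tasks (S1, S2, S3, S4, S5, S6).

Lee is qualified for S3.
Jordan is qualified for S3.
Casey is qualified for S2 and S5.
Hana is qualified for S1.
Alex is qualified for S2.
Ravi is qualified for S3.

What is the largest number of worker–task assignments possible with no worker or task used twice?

4

One maximum matching: Lee→S3, Casey→S5, Hana→S1, Alex→S2.
The set {Lee, Jordan, Ravi} has only 1 neighbour ({S3}), so by Hall's theorem at most 4 of the 6 workers can be matched.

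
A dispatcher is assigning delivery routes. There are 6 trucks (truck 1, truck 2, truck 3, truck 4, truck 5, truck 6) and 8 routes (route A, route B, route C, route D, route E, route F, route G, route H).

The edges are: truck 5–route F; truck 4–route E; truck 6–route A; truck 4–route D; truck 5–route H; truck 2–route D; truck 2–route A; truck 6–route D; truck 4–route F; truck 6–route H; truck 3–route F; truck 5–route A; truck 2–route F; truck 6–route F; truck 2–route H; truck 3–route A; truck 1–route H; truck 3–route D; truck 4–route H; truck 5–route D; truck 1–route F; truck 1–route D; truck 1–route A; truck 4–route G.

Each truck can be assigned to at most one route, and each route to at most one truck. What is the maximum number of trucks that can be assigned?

One maximum matching: truck 1-route F, truck 2-route A, truck 3-route D, truck 4-route E, truck 5-route H.
The set {truck 1, truck 2, truck 3, truck 5, truck 6} has only 4 neighbours ({route A, route D, route F, route H}), so by Hall's theorem at most 5 of the 6 trucks can be matched.

5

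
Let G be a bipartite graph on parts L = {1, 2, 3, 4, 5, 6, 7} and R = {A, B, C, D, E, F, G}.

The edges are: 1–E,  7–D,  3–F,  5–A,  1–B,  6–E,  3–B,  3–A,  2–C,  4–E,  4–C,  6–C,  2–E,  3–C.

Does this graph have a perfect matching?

The set {2, 4, 6} has only 2 neighbours ({C, E}), so by Hall's theorem at most 6 of the 7 left vertices can be matched.
Hence no matching covers every left vertex.

No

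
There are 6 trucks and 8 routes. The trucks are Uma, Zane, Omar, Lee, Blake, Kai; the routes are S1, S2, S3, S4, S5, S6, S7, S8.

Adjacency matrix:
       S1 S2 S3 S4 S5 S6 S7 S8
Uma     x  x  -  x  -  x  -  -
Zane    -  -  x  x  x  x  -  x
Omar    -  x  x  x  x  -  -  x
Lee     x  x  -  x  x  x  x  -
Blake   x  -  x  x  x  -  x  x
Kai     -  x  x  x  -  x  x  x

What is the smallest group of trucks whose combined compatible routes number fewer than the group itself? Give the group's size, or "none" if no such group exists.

A matching saturating every truck exists, for instance Uma→S6, Zane→S8, Omar→S4, Lee→S7, Blake→S3, Kai→S2.
By Hall's marriage theorem, this means |N(S)| ≥ |S| for every subset S, so no violating subset exists.

none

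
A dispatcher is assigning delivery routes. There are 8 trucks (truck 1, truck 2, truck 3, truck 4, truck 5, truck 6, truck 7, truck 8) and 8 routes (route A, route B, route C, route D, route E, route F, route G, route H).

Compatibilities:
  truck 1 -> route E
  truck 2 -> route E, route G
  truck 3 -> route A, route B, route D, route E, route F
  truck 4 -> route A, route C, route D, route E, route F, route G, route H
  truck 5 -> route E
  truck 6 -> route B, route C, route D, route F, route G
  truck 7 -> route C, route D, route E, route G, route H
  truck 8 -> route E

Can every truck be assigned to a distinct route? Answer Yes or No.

No

The set {truck 1, truck 5, truck 8} has only 1 neighbour ({route E}), so by Hall's theorem at most 6 of the 8 trucks can be matched.
Hence no matching covers every truck.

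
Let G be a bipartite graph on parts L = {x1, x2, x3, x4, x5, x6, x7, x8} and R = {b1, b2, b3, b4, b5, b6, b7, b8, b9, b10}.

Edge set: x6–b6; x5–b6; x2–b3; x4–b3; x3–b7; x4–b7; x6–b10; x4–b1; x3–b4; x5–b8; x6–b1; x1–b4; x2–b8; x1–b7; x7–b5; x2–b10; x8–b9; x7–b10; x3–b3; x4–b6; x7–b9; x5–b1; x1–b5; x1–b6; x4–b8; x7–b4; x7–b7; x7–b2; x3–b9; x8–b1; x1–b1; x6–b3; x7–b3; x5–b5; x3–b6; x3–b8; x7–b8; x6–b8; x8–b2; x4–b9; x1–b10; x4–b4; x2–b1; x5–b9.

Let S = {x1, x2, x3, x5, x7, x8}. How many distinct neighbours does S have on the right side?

10

The union of neighbours of {x1, x2, x3, x5, x7, x8} is {b1, b2, b3, b4, b5, b6, b7, b8, b9, b10}, which has 10 elements.
Since |N(S)| = 10 ≥ |S| = 6, Hall's condition holds for this subset.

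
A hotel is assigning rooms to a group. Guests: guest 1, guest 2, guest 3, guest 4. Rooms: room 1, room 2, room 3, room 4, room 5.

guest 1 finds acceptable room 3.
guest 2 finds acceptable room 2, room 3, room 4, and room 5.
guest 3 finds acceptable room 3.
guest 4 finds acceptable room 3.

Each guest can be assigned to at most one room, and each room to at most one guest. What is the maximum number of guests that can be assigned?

2

For example, pair guest 1-room 3, guest 2-room 5.
The set {guest 1, guest 3, guest 4} has only 1 neighbour ({room 3}), so by Hall's theorem at most 2 of the 4 guests can be matched.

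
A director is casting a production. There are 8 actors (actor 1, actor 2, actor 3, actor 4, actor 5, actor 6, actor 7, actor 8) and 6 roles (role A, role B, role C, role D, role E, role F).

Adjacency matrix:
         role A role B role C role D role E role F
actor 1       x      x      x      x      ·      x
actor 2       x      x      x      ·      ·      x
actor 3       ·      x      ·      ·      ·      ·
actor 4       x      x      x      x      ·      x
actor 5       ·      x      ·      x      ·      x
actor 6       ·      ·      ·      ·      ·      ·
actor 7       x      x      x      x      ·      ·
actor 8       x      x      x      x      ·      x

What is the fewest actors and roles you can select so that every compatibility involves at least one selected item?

5

The 5 edges actor 1–role F, actor 2–role A, actor 3–role B, actor 4–role C, actor 5–role D form a matching, so any vertex cover needs at least 5 vertices (one per matched edge).
Conversely {role A, role B, role C, role D, role F} meets every edge and has exactly 5 vertices, so 5 is optimal.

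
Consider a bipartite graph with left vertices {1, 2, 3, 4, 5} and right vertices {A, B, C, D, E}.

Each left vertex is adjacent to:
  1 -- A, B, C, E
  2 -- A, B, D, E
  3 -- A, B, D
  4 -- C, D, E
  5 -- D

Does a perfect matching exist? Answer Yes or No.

Yes

One maximum matching: 1–A, 2–E, 3–B, 4–C, 5–D.
Every left vertex is matched, so this is a perfect matching.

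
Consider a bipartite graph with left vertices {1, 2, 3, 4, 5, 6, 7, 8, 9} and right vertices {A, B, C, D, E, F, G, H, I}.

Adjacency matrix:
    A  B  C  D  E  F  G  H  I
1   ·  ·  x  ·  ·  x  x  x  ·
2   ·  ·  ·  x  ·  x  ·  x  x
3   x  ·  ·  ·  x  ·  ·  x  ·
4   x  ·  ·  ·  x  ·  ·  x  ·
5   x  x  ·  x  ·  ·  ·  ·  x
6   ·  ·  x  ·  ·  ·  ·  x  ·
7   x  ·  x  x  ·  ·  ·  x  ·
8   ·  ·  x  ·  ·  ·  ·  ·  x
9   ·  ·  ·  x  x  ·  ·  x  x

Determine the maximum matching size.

One maximum matching: 1-G, 2-F, 3-H, 4-A, 5-B, 6-C, 7-D, 8-I, 9-E.
All 9 left vertices are matched, so no larger matching exists.

9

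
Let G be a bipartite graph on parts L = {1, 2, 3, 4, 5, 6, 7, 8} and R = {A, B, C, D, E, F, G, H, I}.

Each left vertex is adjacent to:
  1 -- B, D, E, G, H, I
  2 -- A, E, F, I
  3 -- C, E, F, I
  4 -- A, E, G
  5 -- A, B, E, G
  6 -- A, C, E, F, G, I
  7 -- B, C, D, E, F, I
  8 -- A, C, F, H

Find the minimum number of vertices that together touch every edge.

A maximum matching has 8 edges (e.g. 1–E, 2–I, 3–C, 4–A, 5–B, 6–G, 7–D, 8–F).
By König's theorem the minimum vertex cover has the same size. One such cover is {1, 2, 3, 4, 5, 6, 7, 8}.

8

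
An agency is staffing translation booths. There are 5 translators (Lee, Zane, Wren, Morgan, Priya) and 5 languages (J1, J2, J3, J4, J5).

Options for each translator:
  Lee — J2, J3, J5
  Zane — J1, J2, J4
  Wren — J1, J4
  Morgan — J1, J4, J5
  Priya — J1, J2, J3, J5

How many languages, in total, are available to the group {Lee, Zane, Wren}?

5

The union of neighbours of {Lee, Zane, Wren} is {J1, J2, J3, J4, J5}, which has 5 elements.
Since |N(S)| = 5 ≥ |S| = 3, Hall's condition holds for this subset.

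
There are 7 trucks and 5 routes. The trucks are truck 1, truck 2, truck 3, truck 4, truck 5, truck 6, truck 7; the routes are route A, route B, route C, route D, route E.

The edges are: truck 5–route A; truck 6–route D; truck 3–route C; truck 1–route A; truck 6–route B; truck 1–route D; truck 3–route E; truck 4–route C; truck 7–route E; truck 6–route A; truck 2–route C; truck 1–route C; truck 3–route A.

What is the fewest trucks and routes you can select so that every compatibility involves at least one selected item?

5

{truck 1, truck 6, route A, route C, route E} is a vertex cover of size 5: every edge has an endpoint in this set.
No smaller cover exists because truck 1–route D, truck 2–route C, truck 3–route E, truck 5–route A, truck 6–route B is a matching of size 5, and a cover must include an endpoint of each of these disjoint edges (König's theorem).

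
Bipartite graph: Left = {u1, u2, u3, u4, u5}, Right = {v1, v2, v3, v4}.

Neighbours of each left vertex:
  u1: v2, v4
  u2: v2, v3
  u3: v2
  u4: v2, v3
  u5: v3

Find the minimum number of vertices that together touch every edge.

The 3 edges u1–v4, u2–v3, u3–v2 form a matching, so any vertex cover needs at least 3 vertices (one per matched edge).
Conversely {u1, v2, v3} meets every edge and has exactly 3 vertices, so 3 is optimal.

3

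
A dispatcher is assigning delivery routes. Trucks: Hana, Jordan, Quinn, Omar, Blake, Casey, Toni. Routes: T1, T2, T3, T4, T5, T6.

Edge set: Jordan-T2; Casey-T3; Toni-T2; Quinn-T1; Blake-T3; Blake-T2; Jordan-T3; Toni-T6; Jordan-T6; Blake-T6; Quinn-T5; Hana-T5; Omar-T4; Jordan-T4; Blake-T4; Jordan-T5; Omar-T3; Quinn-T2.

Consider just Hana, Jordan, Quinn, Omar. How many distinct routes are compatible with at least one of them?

The union of neighbours of {Hana, Jordan, Quinn, Omar} is {T1, T2, T3, T4, T5, T6}, which has 6 elements.
Since |N(S)| = 6 ≥ |S| = 4, Hall's condition holds for this subset.

6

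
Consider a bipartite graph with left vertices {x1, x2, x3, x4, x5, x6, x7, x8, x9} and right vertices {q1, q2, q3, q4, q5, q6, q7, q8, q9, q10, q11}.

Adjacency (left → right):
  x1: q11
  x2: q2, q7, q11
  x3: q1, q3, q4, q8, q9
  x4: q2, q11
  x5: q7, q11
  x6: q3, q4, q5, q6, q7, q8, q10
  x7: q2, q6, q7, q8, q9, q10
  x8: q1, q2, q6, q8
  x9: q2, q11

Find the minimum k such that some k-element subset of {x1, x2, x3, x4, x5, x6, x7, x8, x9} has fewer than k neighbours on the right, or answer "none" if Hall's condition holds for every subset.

Take S = {x1, x4, x9}. Its neighbourhood is {q2, q11}, so |N(S)| = 2 < |S| = 3.
Every subset of size less than 3 has at least as many neighbours as members, so 3 is the minimum.

3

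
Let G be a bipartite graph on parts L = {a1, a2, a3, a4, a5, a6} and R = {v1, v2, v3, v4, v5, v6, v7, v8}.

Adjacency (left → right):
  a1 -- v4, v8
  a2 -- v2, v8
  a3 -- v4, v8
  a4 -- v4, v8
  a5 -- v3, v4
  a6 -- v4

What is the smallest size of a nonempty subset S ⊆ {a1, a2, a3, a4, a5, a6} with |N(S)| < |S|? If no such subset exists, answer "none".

3

Take S = {a1, a3, a4}. Its neighbourhood is {v4, v8}, so |N(S)| = 2 < |S| = 3.
Every subset of size less than 3 has at least as many neighbours as members, so 3 is the minimum.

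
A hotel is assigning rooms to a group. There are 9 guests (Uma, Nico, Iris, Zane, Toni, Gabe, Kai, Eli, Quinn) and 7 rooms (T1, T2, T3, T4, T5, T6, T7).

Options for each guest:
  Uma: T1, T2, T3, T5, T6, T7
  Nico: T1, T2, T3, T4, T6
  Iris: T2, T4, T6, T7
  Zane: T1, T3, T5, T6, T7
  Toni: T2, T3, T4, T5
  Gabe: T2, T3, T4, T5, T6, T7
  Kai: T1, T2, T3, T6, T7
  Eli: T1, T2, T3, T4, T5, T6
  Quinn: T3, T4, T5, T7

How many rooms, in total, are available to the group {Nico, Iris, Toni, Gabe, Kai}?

7

The union of neighbours of {Nico, Iris, Toni, Gabe, Kai} is {T1, T2, T3, T4, T5, T6, T7}, which has 7 elements.
Since |N(S)| = 7 ≥ |S| = 5, Hall's condition holds for this subset.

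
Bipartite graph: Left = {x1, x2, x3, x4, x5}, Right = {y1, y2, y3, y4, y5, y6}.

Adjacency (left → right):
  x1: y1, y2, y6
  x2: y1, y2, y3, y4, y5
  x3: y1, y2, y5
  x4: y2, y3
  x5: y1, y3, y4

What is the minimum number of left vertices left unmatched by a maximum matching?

A valid assignment of size 5: x1–y1, x2–y4, x3–y5, x4–y2, x5–y3.
All 5 left vertices are matched, so no larger matching exists.
That matches 5 of the 5, leaving 0 unmatched; no matching can do better.

0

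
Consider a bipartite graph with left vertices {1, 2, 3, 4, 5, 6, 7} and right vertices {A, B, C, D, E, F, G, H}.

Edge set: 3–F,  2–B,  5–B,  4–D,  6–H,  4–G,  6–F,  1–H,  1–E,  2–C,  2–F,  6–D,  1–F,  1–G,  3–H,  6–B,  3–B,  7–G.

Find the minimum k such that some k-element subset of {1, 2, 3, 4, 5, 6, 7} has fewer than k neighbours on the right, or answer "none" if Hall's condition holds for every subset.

A matching saturating every left vertex exists, for instance 1→E, 2→C, 3→H, 4→D, 5→B, 6→F, 7→G.
By Hall's marriage theorem, this means |N(S)| ≥ |S| for every subset S, so no violating subset exists.

none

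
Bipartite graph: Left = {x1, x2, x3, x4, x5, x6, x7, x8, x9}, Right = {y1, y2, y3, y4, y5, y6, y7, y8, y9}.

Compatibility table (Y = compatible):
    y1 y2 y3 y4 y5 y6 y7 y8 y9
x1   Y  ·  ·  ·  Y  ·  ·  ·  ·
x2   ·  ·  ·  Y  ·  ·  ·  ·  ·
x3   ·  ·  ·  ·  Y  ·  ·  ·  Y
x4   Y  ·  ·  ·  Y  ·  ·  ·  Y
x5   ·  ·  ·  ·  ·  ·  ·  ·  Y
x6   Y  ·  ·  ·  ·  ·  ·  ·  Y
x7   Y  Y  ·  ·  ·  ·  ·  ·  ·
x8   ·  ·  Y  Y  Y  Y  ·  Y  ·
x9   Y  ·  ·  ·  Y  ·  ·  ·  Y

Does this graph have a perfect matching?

The set {x1, x3, x4, x5, x6, x9} has only 3 neighbours ({y1, y5, y9}), so by Hall's theorem at most 6 of the 9 left vertices can be matched.
Hence no matching covers every left vertex.

No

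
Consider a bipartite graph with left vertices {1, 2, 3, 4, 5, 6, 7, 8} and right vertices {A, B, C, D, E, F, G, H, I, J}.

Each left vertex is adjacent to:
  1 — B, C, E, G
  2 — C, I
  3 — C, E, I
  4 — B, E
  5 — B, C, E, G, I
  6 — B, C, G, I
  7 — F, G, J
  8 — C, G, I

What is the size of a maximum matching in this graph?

For example, pair 1-E, 2-I, 3-C, 4-B, 5-G, 7-J.
The set {1, 2, 3, 4, 5, 6, 8} has only 5 neighbours ({B, C, E, G, I}), so by Hall's theorem at most 6 of the 8 left vertices can be matched.

6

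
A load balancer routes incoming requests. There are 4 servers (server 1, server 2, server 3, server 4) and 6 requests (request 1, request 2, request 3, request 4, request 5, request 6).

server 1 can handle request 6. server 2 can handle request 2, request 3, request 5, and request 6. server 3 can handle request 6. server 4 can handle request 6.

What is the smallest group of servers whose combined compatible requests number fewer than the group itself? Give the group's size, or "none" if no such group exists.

2

Take S = {server 1, server 3}. Its neighbourhood is {request 6}, so |N(S)| = 1 < |S| = 2.
No single vertex violates Hall's condition since each has at least one neighbour, so 2 is the minimum.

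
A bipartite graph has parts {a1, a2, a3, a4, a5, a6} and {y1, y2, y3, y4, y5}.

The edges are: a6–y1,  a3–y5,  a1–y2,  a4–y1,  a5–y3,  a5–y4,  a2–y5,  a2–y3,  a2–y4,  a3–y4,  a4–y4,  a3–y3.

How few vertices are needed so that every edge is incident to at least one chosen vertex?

5

A maximum matching has 5 edges (e.g. a1–y2, a2–y5, a3–y4, a4–y1, a5–y3).
By König's theorem the minimum vertex cover has the same size. One such cover is {a1, y1, y3, y4, y5}.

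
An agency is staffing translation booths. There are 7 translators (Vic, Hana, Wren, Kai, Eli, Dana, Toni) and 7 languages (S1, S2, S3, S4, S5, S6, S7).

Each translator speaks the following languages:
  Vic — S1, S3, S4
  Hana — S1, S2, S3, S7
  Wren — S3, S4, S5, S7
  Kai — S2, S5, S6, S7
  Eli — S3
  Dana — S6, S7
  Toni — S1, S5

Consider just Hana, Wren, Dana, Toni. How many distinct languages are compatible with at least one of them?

7

The union of neighbours of {Hana, Wren, Dana, Toni} is {S1, S2, S3, S4, S5, S6, S7}, which has 7 elements.
Since |N(S)| = 7 ≥ |S| = 4, Hall's condition holds for this subset.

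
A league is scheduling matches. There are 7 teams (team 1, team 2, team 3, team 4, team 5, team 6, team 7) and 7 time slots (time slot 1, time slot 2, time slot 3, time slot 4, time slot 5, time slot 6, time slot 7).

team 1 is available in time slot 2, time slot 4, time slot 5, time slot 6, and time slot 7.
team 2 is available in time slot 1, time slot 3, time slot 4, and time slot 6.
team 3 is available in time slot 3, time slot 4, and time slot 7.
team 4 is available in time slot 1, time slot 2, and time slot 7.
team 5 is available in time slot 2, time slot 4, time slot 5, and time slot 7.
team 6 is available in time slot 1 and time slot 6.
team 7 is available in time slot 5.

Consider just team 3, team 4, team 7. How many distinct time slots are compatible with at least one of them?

The union of neighbours of {team 3, team 4, team 7} is {time slot 1, time slot 2, time slot 3, time slot 4, time slot 5, time slot 7}, which has 6 elements.
Since |N(S)| = 6 ≥ |S| = 3, Hall's condition holds for this subset.

6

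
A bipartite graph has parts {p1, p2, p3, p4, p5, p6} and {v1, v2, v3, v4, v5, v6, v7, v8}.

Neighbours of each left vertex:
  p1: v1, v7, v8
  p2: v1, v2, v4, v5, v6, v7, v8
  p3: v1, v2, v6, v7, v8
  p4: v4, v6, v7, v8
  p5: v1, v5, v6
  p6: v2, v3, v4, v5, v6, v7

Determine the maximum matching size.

A valid assignment of size 6: p1-v1, p2-v8, p3-v2, p4-v7, p5-v6, p6-v3.
This saturates every left vertex, so 6 is the maximum.

6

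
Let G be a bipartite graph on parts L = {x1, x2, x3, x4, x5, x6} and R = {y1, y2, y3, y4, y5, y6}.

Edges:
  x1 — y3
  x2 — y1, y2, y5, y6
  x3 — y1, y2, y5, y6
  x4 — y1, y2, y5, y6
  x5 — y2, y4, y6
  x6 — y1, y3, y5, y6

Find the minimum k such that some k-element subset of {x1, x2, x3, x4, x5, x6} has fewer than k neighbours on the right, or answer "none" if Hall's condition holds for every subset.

A matching saturating every left vertex exists, for instance x1→y3, x2→y6, x3→y2, x4→y5, x5→y4, x6→y1.
By Hall's marriage theorem, this means |N(S)| ≥ |S| for every subset S, so no violating subset exists.

none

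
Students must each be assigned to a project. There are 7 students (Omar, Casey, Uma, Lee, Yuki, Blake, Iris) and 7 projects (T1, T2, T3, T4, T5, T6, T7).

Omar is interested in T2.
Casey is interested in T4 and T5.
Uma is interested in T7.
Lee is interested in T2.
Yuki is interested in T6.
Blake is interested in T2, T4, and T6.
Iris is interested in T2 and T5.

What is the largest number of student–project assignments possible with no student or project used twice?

5

One maximum matching: Omar→T2, Casey→T5, Uma→T7, Yuki→T6, Blake→T4.
The set {Omar, Casey, Lee, Yuki, Blake, Iris} has only 4 neighbours ({T2, T4, T5, T6}), so by Hall's theorem at most 5 of the 7 students can be matched.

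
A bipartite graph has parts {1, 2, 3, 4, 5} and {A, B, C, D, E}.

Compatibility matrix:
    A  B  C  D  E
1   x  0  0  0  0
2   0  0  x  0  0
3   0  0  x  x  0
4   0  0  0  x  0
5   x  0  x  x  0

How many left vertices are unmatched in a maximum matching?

2

One maximum matching: 1→A, 2→C, 3→D.
The set {1, 2, 3, 4, 5} has only 3 neighbours ({A, C, D}), so by Hall's theorem at most 3 of the 5 left vertices can be matched.
That matches 3 of the 5, leaving 2 unmatched; no matching can do better.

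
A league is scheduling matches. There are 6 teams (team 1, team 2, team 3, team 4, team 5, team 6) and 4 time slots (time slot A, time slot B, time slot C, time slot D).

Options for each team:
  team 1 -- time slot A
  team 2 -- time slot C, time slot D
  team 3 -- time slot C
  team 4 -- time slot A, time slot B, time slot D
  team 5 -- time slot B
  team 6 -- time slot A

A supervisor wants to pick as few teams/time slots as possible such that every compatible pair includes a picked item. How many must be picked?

4

{time slot A, time slot B, time slot C, time slot D} is a vertex cover of size 4: every edge has an endpoint in this set.
No smaller cover exists because team 1–time slot A, team 2–time slot D, team 3–time slot C, team 4–time slot B is a matching of size 4, and a cover must include an endpoint of each of these disjoint edges (König's theorem).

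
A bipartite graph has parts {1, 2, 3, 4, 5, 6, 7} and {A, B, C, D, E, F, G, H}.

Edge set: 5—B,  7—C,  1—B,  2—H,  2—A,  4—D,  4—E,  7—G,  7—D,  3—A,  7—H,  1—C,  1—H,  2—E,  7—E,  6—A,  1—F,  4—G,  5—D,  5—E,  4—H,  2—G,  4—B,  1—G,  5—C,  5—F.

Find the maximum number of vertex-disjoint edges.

One maximum matching: 1-H, 2-E, 3-A, 4-D, 5-B, 7-G.
The set {3, 6} has only 1 neighbour ({A}), so by Hall's theorem at most 6 of the 7 left vertices can be matched.

6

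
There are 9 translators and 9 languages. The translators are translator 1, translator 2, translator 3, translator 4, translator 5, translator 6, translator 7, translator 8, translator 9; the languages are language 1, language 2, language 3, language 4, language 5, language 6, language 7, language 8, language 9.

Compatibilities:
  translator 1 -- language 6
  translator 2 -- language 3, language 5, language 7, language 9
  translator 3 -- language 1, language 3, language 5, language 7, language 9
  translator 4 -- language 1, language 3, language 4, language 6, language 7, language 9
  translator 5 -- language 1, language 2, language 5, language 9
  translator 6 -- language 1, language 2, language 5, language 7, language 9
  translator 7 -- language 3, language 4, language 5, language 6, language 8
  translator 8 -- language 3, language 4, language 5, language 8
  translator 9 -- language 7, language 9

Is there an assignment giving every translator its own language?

Yes

A valid assignment of size 9: translator 1→language 6, translator 2→language 7, translator 3→language 5, translator 4→language 3, translator 5→language 2, translator 6→language 1, translator 7→language 8, translator 8→language 4, translator 9→language 9.
All 9 translators are covered.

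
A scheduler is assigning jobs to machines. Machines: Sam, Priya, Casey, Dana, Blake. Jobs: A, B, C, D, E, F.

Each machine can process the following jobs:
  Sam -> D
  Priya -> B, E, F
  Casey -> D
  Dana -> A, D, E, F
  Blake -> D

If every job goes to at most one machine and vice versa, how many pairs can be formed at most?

A valid assignment of size 3: Sam-D, Priya-B, Dana-E.
The set {Sam, Casey, Blake} has only 1 neighbour ({D}), so by Hall's theorem at most 3 of the 5 machines can be matched.

3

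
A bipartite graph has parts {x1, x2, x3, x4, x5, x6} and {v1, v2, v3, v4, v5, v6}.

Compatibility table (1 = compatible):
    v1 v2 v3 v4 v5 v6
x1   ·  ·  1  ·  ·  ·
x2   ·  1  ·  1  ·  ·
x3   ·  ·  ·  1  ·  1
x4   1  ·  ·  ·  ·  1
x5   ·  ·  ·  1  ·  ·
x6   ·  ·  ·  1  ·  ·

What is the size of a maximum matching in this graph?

5

One maximum matching: x1-v3, x2-v2, x3-v6, x4-v1, x5-v4.
The set {x5, x6} has only 1 neighbour ({v4}), so by Hall's theorem at most 5 of the 6 left vertices can be matched.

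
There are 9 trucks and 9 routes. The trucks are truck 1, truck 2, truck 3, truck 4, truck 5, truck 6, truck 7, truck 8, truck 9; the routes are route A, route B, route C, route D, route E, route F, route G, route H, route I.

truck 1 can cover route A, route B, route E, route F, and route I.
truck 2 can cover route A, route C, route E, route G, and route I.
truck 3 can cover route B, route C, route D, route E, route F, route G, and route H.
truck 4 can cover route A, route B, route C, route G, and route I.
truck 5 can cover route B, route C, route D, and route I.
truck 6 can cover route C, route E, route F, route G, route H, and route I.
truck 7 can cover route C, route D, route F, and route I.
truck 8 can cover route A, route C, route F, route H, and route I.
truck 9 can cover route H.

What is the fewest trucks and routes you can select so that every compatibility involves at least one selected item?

9

A maximum matching has 9 edges (e.g. truck 1–route A, truck 2–route E, truck 3–route D, truck 4–route G, truck 5–route B, truck 6–route C, truck 7–route F, truck 8–route I, truck 9–route H).
By König's theorem the minimum vertex cover has the same size. One such cover is {truck 1, truck 2, truck 3, truck 4, truck 5, truck 6, truck 7, truck 8, truck 9}.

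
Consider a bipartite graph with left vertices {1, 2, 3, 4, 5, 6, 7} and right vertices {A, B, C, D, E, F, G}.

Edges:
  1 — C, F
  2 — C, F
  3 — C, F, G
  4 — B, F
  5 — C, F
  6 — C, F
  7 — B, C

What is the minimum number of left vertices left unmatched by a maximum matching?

One maximum matching: 1-C, 2-F, 3-G, 4-B.
The set {1, 2, 4, 5, 6, 7} has only 3 neighbours ({B, C, F}), so by Hall's theorem at most 4 of the 7 left vertices can be matched.
That matches 4 of the 7, leaving 3 unmatched; no matching can do better.

3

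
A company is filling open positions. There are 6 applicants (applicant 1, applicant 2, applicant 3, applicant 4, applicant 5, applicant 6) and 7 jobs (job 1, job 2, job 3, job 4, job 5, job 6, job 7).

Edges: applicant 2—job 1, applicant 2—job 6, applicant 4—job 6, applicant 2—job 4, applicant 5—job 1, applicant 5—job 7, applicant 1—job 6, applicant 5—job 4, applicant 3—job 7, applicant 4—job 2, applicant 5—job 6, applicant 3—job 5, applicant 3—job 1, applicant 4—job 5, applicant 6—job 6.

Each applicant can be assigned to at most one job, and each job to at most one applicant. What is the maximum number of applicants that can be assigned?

5

A valid assignment of size 5: applicant 1–job 6, applicant 2–job 4, applicant 3–job 5, applicant 4–job 2, applicant 5–job 1.
The set {applicant 1, applicant 6} has only 1 neighbour ({job 6}), so by Hall's theorem at most 5 of the 6 applicants can be matched.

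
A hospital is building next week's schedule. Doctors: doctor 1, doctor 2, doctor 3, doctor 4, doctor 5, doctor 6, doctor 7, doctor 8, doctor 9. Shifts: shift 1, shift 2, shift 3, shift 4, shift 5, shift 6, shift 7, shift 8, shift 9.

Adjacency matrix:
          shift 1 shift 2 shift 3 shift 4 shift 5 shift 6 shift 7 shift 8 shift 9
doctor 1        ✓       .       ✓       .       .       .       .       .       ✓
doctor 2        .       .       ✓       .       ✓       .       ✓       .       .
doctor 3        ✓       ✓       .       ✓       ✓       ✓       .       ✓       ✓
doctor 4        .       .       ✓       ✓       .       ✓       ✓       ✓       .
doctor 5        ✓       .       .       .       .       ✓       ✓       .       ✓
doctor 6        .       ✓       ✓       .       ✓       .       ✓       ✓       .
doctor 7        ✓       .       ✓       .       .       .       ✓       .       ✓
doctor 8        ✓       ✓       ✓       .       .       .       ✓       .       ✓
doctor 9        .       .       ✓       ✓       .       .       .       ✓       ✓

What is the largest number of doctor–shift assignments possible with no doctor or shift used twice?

A valid assignment of size 9: doctor 1-shift 9, doctor 2-shift 3, doctor 3-shift 6, doctor 4-shift 4, doctor 5-shift 1, doctor 6-shift 5, doctor 7-shift 7, doctor 8-shift 2, doctor 9-shift 8.
This saturates every doctor, so 9 is the maximum.

9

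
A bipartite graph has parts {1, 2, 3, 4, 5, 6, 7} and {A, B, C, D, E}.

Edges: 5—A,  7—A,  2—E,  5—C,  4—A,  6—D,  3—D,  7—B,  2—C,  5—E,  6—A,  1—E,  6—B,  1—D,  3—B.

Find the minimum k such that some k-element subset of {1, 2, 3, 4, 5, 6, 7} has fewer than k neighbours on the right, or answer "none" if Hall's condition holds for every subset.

Take S = {3, 4, 6, 7}. Its neighbourhood is {A, B, D}, so |N(S)| = 3 < |S| = 4.
Every subset of size less than 4 has at least as many neighbours as members, so 4 is the minimum.

4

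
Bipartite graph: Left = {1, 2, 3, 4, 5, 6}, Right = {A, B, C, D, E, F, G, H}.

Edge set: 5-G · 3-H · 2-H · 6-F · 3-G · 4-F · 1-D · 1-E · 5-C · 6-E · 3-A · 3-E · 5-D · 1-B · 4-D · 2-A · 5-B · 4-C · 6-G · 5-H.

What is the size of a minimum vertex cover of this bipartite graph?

6

{1, 2, 3, 4, 5, 6} is a vertex cover of size 6: every edge has an endpoint in this set.
No smaller cover exists because 1–B, 2–A, 3–G, 4–F, 5–H, 6–E is a matching of size 6, and a cover must include an endpoint of each of these disjoint edges (König's theorem).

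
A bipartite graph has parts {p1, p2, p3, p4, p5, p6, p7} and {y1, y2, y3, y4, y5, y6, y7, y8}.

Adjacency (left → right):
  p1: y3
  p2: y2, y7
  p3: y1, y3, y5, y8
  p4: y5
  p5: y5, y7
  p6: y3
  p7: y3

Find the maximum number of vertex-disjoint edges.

A valid assignment of size 5: p1-y3, p2-y2, p3-y1, p4-y5, p5-y7.
The set {p1, p6, p7} has only 1 neighbour ({y3}), so by Hall's theorem at most 5 of the 7 left vertices can be matched.

5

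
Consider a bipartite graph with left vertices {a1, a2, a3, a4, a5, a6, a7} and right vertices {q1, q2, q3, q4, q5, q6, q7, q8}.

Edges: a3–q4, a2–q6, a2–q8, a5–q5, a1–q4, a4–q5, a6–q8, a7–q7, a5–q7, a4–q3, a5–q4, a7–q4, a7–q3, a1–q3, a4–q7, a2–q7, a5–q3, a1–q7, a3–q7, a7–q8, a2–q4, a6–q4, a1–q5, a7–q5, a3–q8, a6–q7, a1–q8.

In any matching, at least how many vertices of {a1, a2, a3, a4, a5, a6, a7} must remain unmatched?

For example, pair a1–q4, a2–q6, a3–q7, a4–q3, a5–q5, a6–q8.
The set {a1, a3, a4, a5, a6, a7} has only 5 neighbours ({q3, q4, q5, q7, q8}), so by Hall's theorem at most 6 of the 7 left vertices can be matched.
That matches 6 of the 7, leaving 1 unmatched; no matching can do better.

1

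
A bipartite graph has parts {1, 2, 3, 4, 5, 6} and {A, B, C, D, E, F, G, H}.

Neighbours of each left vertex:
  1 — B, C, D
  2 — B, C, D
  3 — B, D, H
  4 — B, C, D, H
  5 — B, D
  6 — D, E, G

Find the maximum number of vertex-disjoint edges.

5

For example, pair 1→D, 2→C, 3→H, 4→B, 6→E.
The set {1, 2, 3, 4, 5} has only 4 neighbours ({B, C, D, H}), so by Hall's theorem at most 5 of the 6 left vertices can be matched.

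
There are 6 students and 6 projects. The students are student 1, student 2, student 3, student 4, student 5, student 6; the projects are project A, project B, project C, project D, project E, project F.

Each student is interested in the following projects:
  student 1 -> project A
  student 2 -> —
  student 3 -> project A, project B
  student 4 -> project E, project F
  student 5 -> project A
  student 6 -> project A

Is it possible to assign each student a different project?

No

The set {student 1, student 2, student 5, student 6} has only 1 neighbour ({project A}), so by Hall's theorem at most 3 of the 6 students can be matched.
Hence no matching covers every student.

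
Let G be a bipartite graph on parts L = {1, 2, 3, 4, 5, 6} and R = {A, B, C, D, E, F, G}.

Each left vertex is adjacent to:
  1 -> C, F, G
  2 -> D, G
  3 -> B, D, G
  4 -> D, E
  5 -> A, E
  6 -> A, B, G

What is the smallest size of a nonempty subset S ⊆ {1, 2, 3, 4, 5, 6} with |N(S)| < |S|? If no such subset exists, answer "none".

A matching saturating every left vertex exists, for instance 1→F, 2→D, 3→G, 4→E, 5→A, 6→B.
By Hall's marriage theorem, this means |N(S)| ≥ |S| for every subset S, so no violating subset exists.

none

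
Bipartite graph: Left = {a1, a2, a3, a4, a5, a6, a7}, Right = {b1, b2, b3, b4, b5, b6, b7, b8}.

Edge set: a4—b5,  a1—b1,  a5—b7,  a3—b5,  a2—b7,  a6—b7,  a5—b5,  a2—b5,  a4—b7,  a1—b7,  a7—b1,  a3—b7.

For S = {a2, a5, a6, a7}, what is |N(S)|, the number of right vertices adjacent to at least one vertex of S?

3

The union of neighbours of {a2, a5, a6, a7} is {b1, b5, b7}, which has 3 elements.
Since |N(S)| = 3 < |S| = 4, Hall's condition fails for this subset.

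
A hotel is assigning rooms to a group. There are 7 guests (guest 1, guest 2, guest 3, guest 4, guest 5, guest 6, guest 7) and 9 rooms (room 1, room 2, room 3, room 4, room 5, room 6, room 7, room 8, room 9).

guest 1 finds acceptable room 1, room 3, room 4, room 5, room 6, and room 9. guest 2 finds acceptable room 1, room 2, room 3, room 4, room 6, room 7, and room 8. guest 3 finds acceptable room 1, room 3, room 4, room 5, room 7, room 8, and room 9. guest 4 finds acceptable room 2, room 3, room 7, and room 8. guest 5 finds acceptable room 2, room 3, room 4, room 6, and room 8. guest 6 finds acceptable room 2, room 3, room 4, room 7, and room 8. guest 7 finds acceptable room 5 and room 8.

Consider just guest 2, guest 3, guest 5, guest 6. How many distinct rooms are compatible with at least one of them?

The union of neighbours of {guest 2, guest 3, guest 5, guest 6} is {room 1, room 2, room 3, room 4, room 5, room 6, room 7, room 8, room 9}, which has 9 elements.
Since |N(S)| = 9 ≥ |S| = 4, Hall's condition holds for this subset.

9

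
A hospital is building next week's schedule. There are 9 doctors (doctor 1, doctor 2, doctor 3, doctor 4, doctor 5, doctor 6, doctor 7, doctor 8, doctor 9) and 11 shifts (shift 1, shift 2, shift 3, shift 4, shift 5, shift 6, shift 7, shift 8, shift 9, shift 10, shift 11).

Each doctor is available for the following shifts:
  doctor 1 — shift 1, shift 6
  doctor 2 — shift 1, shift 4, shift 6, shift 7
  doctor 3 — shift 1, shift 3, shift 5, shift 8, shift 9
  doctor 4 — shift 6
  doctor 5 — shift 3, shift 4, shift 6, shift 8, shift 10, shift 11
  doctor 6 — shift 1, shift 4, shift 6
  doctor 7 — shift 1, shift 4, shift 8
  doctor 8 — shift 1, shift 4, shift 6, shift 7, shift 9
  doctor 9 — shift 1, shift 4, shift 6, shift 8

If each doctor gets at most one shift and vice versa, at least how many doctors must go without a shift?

1

One maximum matching: doctor 1-shift 1, doctor 2-shift 7, doctor 3-shift 5, doctor 4-shift 6, doctor 5-shift 11, doctor 6-shift 4, doctor 7-shift 8, doctor 8-shift 9.
The set {doctor 1, doctor 4, doctor 6, doctor 7, doctor 9} has only 4 neighbours ({shift 1, shift 4, shift 6, shift 8}), so by Hall's theorem at most 8 of the 9 doctors can be matched.
That matches 8 of the 9, leaving 1 unmatched; no matching can do better.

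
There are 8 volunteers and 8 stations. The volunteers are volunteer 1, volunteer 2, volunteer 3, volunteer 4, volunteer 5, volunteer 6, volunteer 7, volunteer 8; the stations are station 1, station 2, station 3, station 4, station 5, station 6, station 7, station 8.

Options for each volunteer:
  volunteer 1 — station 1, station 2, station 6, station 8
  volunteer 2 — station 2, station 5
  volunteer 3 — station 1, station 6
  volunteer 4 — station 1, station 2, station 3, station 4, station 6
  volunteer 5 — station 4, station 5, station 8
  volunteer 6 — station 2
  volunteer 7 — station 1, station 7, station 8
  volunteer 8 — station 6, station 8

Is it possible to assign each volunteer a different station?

Yes

For example, pair volunteer 1-station 1, volunteer 2-station 5, volunteer 3-station 6, volunteer 4-station 3, volunteer 5-station 4, volunteer 6-station 2, volunteer 7-station 7, volunteer 8-station 8.
All 8 volunteers are covered.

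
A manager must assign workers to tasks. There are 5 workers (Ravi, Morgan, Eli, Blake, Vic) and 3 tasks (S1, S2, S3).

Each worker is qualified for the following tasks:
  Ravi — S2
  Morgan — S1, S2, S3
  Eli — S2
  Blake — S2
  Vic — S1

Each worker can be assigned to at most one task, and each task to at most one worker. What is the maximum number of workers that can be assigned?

One maximum matching: Ravi→S2, Morgan→S3, Vic→S1.
The set {Ravi, Eli, Blake} has only 1 neighbour ({S2}), so by Hall's theorem at most 3 of the 5 workers can be matched.

3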